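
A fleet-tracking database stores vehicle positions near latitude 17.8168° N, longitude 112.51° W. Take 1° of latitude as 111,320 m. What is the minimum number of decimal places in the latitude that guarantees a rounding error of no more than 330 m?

3 decimal places

One degree of latitude covers 111320 m.
With N decimal places the half-ulp bound is 0.5·10⁻ᴺ°, or 0.5·10⁻ᴺ × 111320 m on the ground.
Setting 55660 × 10⁻ᴺ ≤ 330 gives 10ᴺ ≥ 168.7, i.e. N ≥ 2.23.
At 2 places the error can reach 557 m, but 3 places keeps it to 55.7 m.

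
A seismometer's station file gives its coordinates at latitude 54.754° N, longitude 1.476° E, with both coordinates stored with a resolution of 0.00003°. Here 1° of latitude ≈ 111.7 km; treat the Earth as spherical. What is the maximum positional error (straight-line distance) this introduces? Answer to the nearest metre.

2 metres

With a 0.00003° grid the true value lies within half a step, ±0.00003°/2 = ±1.5e-05°, of the stored one.
N–S: 1.5e-05° × 111700 m/° = 1.6755 m.
Longitude error → 1.5e-05 × 111700 × cos 54.754° = 1.5e-05 × 111700 × 0.5771 ≈ 0.966911 m.
Worst case both components are at the extreme and orthogonal: √(1.6755² + 0.966911²) ≈ 1.93448 m.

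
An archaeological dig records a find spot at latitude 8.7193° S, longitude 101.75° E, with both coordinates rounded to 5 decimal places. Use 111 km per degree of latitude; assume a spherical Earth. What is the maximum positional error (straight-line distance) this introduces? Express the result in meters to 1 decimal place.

Rounding to 5 decimal places leaves each coordinate within ±5e-06° of the true value.
Latitude error → 5e-06 × 111000 = 0.555 m along the meridian.
Longitude error → 5e-06 × 111000 × cos 8.7193° = 5e-06 × 111000 × 0.9884 ≈ 0.548586 m.
The two errors are perpendicular, so the maximum displacement is √(0.555² + 0.548586²) ≈ 0.780366 m.

0.8 meters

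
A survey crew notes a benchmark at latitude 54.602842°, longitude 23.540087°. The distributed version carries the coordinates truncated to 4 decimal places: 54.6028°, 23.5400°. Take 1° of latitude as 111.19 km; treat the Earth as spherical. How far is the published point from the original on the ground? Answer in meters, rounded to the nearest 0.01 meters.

Δlat = 54.602842 − 54.6028 = +0.000042°; Δlon = 23.540087 − 23.5400 = +0.000087°.
N–S: 0.000042° × 111190 m/° = 4.66998 m.
East–west at this latitude: 0.000087° × 111190 × cos 54.6028° ≈ 0.000087 × 64405.8 = 5.60331 m.
Distance: √(4.66998² + 5.60331²) ≈ 7.29423 m.

7.29 meters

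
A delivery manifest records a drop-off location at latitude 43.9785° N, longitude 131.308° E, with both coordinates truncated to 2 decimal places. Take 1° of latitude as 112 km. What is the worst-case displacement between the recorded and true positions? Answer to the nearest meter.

1380 meters

Truncating at 2 decimal places can drop up to a full unit in the last place, so each coordinate may be off by as much as 0.01°.
North–south component: 0.01° × 112000 = 1120 m.
Longitude error → 0.01 × 112000 × cos 43.9785° = 0.01 × 112000 × 0.7196 ≈ 805.952 m.
Worst case both components are at the extreme and orthogonal: √(1120² + 805.952²) ≈ 1379.84 m.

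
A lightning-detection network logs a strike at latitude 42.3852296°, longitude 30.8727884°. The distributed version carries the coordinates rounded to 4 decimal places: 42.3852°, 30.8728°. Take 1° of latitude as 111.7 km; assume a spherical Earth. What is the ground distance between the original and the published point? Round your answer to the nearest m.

Δlat = 42.3852296 − 42.3852 = +0.0000296°; Δlon = 30.8727884 − 30.8728 = -0.0000116°.
N–S: 0.0000296° × 111700 m/° = 3.30632 m.
E–W at 42.3852°: -0.0000116° × 111700 × cos 42.3852° = -0.0000116 × 111700 × 0.7386 ≈ -0.957057 m.
Hypotenuse of the two orthogonal shifts: √(3.30632² + 0.957057²) = 3.44205 m.

3 m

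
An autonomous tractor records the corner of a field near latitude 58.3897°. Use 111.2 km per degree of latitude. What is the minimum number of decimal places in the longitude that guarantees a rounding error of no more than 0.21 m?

6

At 58.3897° one degree of longitude covers 111200 × cos 58.3897° ≈ 111200 × 0.5241 ≈ 58284.3 m.
N decimal places → at most half a unit in the last place, 0.5 × 10⁻ᴺ° = 58284.3/2 × 10⁻ᴺ m.
Need 0.5 × 58284.3 × 10⁻ᴺ ≤ 0.21 → 10⁻ᴺ ≤ 7.206e-06, so N ≥ 5.14.
At 5 places the error can reach 0.291 m, but 6 places keeps it to 0.0291 m.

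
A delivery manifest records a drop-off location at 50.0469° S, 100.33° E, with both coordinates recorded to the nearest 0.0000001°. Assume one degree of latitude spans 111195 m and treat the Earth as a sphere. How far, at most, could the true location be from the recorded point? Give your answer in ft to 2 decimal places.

0.02 ft

Rounding to 7 decimal places leaves each coordinate within ±5e-08° of the true value.
N–S: 5e-08° × 111195 m/° = 0.00555975 m.
Longitude error → 5e-08 × 111195 × cos 50.0469° = 5e-08 × 111195 × 0.6422 ≈ 0.00357025 m.
Worst case both components are at the extreme and orthogonal: √(0.00555975² + 0.00357025²) ≈ 0.00660738 m.
In feet: 0.00660738 m ÷ 0.3048 ≈ 0.021678 ft.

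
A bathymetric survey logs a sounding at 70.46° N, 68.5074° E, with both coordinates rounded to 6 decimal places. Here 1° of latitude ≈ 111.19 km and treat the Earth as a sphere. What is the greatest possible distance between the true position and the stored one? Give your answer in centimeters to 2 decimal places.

Rounding to 6 decimal places leaves each coordinate within ±5e-07° of the true value.
N–S: 5e-07° × 111190 m/° = 0.055595 m.
E–W at 70.46°: 5e-07° × 111190 × cos 70.46° = 5e-07 × 111190 × 0.3345 ≈ 0.0185946 m.
The two errors are perpendicular, so the maximum displacement is √(0.055595² + 0.0185946²) ≈ 0.0586222 m.
That is 0.0586222 m = 5.8622 cm.

5.86 centimeters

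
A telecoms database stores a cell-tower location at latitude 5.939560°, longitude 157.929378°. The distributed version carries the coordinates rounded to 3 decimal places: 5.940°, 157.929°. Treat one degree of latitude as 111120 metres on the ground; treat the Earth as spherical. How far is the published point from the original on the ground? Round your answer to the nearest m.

64 m

Δlat = 5.939560 − 5.940 = -0.000440°; Δlon = 157.929378 − 157.929 = +0.000378°.
N–S: -0.000440° × 111120 m/° = -48.8928 m.
East–west at this latitude: 0.000378° × 111120 × cos 5.94° ≈ 0.000378 × 110523 = 41.7778 m.
Hypotenuse of the two orthogonal shifts: √(48.8928² + 41.7778²) = 64.3109 m.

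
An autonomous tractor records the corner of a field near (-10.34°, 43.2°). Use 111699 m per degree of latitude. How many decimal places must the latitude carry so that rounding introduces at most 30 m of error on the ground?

4

One degree of latitude covers 111699 m.
With N decimal places the half-ulp bound is 0.5·10⁻ᴺ°, or 0.5·10⁻ᴺ × 111699 m on the ground.
Setting 55849.5 × 10⁻ᴺ ≤ 30 gives 10ᴺ ≥ 1862, i.e. N ≥ 3.27.
N = 3 would give 55.8 m (too coarse); N = 4 gives 5.58 m ≤ 30 m.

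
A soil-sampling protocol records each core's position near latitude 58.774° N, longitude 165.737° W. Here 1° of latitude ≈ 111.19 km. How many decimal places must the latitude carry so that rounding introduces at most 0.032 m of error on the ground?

One degree of latitude covers 111190 m.
Rounding to N decimal places gives at most 0.5 × 10⁻ᴺ degrees of error, i.e. 0.5 × 10⁻ᴺ × 111190 m.
Need 0.5 × 111190 × 10⁻ᴺ ≤ 0.032 → 10⁻ᴺ ≤ 5.756e-07, so N ≥ 6.24.
At 6 places the error can reach 0.0556 m, but 7 places keeps it to 0.00556 m.

7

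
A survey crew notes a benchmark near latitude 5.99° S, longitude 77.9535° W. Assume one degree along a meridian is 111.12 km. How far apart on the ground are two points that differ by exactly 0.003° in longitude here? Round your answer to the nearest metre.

332 metres

At 5.99° a degree of longitude is 111120 × cos 5.99° ≈ 110513 m, so 0.003° corresponds to 331.54 m.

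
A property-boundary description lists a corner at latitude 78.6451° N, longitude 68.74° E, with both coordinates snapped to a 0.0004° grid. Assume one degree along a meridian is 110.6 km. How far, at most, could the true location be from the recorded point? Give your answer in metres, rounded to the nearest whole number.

With a 0.0004° grid the true value lies within half a step, ±0.0004°/2 = ±0.0002°, of the stored one.
N–S: 0.0002° × 110600 m/° = 22.12 m.
Longitude error → 0.0002 × 110600 × cos 78.6451° = 0.0002 × 110600 × 0.1969 ≈ 4.35511 m.
Worst case both components are at the extreme and orthogonal: √(22.12² + 4.35511²) ≈ 22.5447 m.

23 metres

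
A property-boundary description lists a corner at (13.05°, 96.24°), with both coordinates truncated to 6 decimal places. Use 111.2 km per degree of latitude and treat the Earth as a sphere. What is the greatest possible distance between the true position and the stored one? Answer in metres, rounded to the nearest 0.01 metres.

Truncating at 6 decimal places can drop up to a full unit in the last place, so each coordinate may be off by as much as 1e-06°.
North–south component: 1e-06° × 111200 = 0.1112 m.
Longitude error → 1e-06 × 111200 × cos 13.05° = 1e-06 × 111200 × 0.9742 ≈ 0.108328 m.
Worst case both components are at the extreme and orthogonal: √(0.1112² + 0.108328²) ≈ 0.155243 m.

0.16 metres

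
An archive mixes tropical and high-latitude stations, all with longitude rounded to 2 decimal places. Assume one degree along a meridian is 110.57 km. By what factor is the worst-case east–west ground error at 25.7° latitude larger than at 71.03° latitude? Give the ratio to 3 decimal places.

2.772

Rounding to 2 decimal places leaves the longitude within ±0.005° of the true value.
Error at 25.7° = 0.005° × 110570 × cos 25.7° ≈ 552.85 × 0.9011 = 498.16 m.
At 71.03°: 0.005° × 110570 × cos 71.03° = 0.005 × 110570 × 0.3251 ≈ 179.72 m.
Ratio: 498.16 / 179.72 = cos 25.7° / cos 71.03° ≈ 2.7719.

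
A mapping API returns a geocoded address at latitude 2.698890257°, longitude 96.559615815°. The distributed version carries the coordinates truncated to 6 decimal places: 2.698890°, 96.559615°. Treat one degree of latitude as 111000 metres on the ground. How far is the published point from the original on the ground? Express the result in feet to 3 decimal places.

The latitude changed by +0.000000257° and the longitude by +0.000000815°.
N–S: 0.000000257° × 111000 m/° = 0.028527 m.
East–west at this latitude: 0.000000815° × 111000 × cos 2.69889° ≈ 0.000000815 × 110877 = 0.0903647 m.
Combined displacement = (0.028527² + 0.0903647²)^½ ≈ 0.0947605 m.
In feet: 0.0947605 m ÷ 0.3048 ≈ 0.31089 ft.

0.311 feet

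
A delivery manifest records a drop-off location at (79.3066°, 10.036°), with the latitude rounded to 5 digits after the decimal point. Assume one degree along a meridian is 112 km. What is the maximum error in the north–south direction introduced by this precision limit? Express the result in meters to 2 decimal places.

Rounding to 5 decimal places leaves the latitude within ±5e-06° of the true value.
So the N–S error is at most 5e-06 × 112000 = 0.56 m.

0.56 meters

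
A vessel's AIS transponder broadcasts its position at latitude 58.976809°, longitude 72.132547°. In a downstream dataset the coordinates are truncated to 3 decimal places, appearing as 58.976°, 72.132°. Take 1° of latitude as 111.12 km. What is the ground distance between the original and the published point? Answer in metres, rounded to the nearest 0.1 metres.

95.2 metres

The latitude changed by +0.000809° and the longitude by +0.000547°.
North–south shift: 0.000809 × 111120 = 89.8961 m.
East–west at this latitude: 0.000547° × 111120 × cos 58.976° ≈ 0.000547 × 57270.9 = 31.3272 m.
Distance: √(89.8961² + 31.3272²) ≈ 95.1982 m.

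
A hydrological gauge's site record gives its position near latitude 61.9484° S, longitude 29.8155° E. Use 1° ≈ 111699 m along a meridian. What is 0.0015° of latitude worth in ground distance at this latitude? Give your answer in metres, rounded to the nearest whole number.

168 metres

Along a meridian 0.0015° is 0.0015 × 111699 = 167.548 m.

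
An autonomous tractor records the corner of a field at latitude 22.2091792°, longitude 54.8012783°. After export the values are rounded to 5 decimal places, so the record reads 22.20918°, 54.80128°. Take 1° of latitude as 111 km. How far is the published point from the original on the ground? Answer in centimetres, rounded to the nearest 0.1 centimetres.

19.6 centimetres

Δlat = 22.2091792 − 22.20918 = -0.0000008°; Δlon = 54.8012783 − 54.80128 = -0.0000017°.
North–south shift: -0.0000008 × 111000 = -0.0888 m.
E–W at 22.2092°: -0.0000017° × 111000 × cos 22.2092° = -0.0000017 × 111000 × 0.9258 ≈ -0.1747 m.
Combined displacement = (0.0888² + 0.1747²)^½ ≈ 0.195974 m.
That is 0.195974 m = 19.597 cm.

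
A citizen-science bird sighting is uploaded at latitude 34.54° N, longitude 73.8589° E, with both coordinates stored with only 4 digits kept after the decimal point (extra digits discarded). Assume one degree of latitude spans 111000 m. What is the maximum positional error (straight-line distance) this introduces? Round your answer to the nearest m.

Truncating at 4 decimal places can drop up to a full unit in the last place, so each coordinate may be off by as much as 0.0001°.
North–south component: 0.0001° × 111000 = 11.1 m.
East–west component at 34.54°: 0.0001° × 111000 × cos 34.54° ≈ 0.0001 × 91434.1 ≈ 9.14341 m.
Worst case both components are at the extreme and orthogonal: √(11.1² + 9.14341²) ≈ 14.381 m.

14 m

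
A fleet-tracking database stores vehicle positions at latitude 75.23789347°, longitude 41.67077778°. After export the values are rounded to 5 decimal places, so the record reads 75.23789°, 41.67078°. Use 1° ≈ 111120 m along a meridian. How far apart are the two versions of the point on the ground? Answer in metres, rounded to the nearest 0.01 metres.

0.39 metres

Δlat = 75.23789347 − 75.23789 = +0.00000347°; Δlon = 41.67077778 − 41.67078 = -0.00000222°.
North–south shift: 0.00000347 × 111120 = 0.385586 m.
E–W at 75.2379°: -0.00000222° × 111120 × cos 75.2379° = -0.00000222 × 111120 × 0.2548 ≈ -0.0628573 m.
Hypotenuse of the two orthogonal shifts: √(0.385586² + 0.0628573²) = 0.390676 m.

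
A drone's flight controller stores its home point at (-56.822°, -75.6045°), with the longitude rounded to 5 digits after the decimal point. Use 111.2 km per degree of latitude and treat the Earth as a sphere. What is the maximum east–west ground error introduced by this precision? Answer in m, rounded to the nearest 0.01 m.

Rounding to 5 decimal places leaves the longitude within ±5e-06° of the true value.
One degree of longitude at 56.822° is 111200 × cos 56.822° ≈ 111200 × 0.5472 = 60853.3 m.
So at most 5e-06° × 60853.3 ≈ 0.304266 m east–west.

0.30 m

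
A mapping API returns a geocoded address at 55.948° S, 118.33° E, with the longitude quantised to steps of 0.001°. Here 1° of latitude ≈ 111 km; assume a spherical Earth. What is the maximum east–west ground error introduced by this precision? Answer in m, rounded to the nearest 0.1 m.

31.1 m

With a 0.001° grid the true value lies within half a step, ±0.001°/2 = ±0.0005°, of the stored one.
At latitude 55.948° a degree of longitude spans 111000 m × cos 55.948° = 111000 × 0.5599 ≈ 62153.9 m.
So at most 0.0005° × 62153.9 ≈ 31.077 m east–west.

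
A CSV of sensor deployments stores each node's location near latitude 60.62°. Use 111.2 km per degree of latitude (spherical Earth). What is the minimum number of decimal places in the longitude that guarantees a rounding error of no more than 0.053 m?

At 60.62° one degree of longitude covers 111200 × cos 60.62° ≈ 111200 × 0.4906 ≈ 54554.7 m.
Rounding to N decimal places gives at most 0.5 × 10⁻ᴺ degrees of error, i.e. 0.5 × 10⁻ᴺ × 54554.7 m.
Setting 27277.3 × 10⁻ᴺ ≤ 0.053 gives 10ᴺ ≥ 5.147e+05, i.e. N ≥ 5.71.
N = 5 would give 0.273 m (too coarse); N = 6 gives 0.0273 m ≤ 0.053 m.

6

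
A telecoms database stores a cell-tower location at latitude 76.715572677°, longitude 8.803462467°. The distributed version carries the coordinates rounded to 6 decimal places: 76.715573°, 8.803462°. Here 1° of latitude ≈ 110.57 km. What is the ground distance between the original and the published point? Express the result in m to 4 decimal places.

0.0376 m

The latitude changed by -0.000000323° and the longitude by +0.000000467°.
N–S: -0.000000323° × 110570 m/° = -0.0357141 m.
E–W at 76.7156°: 0.000000467° × 110570 × cos 76.7156° = 0.000000467 × 110570 × 0.2298 ≈ 0.0118652 m.
Distance: √(0.0357141² + 0.0118652²) ≈ 0.0376335 m.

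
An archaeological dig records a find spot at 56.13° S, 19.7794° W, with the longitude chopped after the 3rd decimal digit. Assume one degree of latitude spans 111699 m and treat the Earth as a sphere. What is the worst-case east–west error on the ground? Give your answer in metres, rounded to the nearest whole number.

62 metres

Truncating at 3 decimal places can drop up to a full unit in the last place, so the longitude may be off by as much as 0.001°.
Parallels shrink by cos φ, so at 56.13° a degree of longitude is 111699 × 0.5573 ≈ 62251 m.
So at most 0.001° × 62251 ≈ 62.251 m east–west.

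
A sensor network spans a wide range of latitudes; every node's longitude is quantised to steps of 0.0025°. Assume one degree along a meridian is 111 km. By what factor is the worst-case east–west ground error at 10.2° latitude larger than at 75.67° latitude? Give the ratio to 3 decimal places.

With a 0.0025° grid the true value lies within half a step, ±0.0025°/2 = ±0.00125°, of the stored one.
At 10.2°: 0.00125° × 111000 × cos 10.2° = 0.00125 × 111000 × 0.9842 ≈ 136.56 m.
Error at 75.67° = 0.00125° × 111000 × cos 75.67° ≈ 138.75 × 0.2475 = 34.342 m.
The ratio reduces to cos 10.2° / cos 75.67° = 0.9842/0.2475 ≈ 3.9764.

3.976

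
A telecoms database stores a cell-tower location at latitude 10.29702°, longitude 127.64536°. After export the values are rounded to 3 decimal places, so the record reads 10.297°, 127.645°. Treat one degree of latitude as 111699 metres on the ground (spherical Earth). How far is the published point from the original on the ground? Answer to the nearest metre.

40 metres

Δlat = 10.29702 − 10.297 = +0.00002°; Δlon = 127.64536 − 127.645 = +0.00036°.
N–S: 0.00002° × 111699 m/° = 2.23398 m.
E–W at 10.297°: 0.00036° × 111699 × cos 10.297° = 0.00036 × 111699 × 0.9839 ≈ 39.564 m.
Distance: √(2.23398² + 39.564²) ≈ 39.627 m.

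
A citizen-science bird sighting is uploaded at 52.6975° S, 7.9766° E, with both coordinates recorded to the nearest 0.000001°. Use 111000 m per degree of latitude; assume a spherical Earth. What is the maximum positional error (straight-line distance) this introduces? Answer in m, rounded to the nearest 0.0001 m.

Rounding to 6 decimal places leaves each coordinate within ±5e-07° of the true value.
N–S: 5e-07° × 111000 m/° = 0.0555 m.
East–west component at 52.6975°: 5e-07° × 111000 × cos 52.6975° ≈ 5e-07 × 67268.6 ≈ 0.0336343 m.
Worst case both components are at the extreme and orthogonal: √(0.0555² + 0.0336343²) ≈ 0.0648962 m.

0.0649 m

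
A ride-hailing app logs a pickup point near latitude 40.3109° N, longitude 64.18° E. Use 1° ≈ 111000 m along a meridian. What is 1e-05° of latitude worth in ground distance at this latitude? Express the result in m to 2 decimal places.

1.11 m

Along a meridian 1e-05° is 1e-05 × 111000 = 1.11 m.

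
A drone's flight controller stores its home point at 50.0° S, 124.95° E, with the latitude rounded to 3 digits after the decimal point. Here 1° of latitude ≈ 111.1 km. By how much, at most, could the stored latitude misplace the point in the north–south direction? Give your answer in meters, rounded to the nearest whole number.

56 meters

Rounding to 3 decimal places leaves the latitude within ±0.0005° of the true value.
So the N–S error is at most 0.0005 × 111100 = 55.55 m.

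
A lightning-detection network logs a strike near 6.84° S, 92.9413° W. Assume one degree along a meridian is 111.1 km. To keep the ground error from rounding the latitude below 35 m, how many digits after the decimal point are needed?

4 decimal places

One degree of latitude covers 111100 m.
With N decimal places the half-ulp bound is 0.5·10⁻ᴺ°, or 0.5·10⁻ᴺ × 111100 m on the ground.
Need 0.5 × 111100 × 10⁻ᴺ ≤ 35 → 10⁻ᴺ ≤ 6.301e-04, so N ≥ 3.20.
At 3 places the error can reach 55.6 m, but 4 places keeps it to 5.56 m.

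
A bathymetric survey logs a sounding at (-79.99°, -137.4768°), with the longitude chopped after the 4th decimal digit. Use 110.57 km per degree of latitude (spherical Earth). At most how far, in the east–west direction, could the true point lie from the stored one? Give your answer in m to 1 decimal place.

1.9 m

Truncating at 4 decimal places can drop up to a full unit in the last place, so the longitude may be off by as much as 0.0001°.
Parallels shrink by cos φ, so at 79.99° a degree of longitude is 110570 × 0.1738 ≈ 19219.3 m.
So at most 0.0001° × 19219.3 ≈ 1.92193 m east–west.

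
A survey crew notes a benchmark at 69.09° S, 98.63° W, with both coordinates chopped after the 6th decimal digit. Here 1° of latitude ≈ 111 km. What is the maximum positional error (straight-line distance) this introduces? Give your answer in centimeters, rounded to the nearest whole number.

12 centimeters

Truncating at 6 decimal places can drop up to a full unit in the last place, so each coordinate may be off by as much as 1e-06°.
Latitude error → 1e-06 × 111000 = 0.111 m along the meridian.
East–west component at 69.09°: 1e-06° × 111000 × cos 69.09° ≈ 1e-06 × 39616 ≈ 0.039616 m.
Worst case both components are at the extreme and orthogonal: √(0.111² + 0.039616²) ≈ 0.117858 m.
That is 0.117858 m = 11.786 cm.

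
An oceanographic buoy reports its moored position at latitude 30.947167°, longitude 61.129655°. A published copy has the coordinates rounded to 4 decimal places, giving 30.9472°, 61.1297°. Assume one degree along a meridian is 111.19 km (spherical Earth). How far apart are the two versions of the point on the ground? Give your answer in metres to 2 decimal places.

The latitude changed by -0.000033° and the longitude by -0.000045°.
North–south shift: -0.000033 × 111190 = -3.66927 m.
E–W at 30.9472°: -0.000045° × 111190 × cos 30.9472° = -0.000045 × 111190 × 0.8576 ≈ -4.29125 m.
Distance: √(3.66927² + 4.29125²) ≈ 5.6461 m.

5.65 metres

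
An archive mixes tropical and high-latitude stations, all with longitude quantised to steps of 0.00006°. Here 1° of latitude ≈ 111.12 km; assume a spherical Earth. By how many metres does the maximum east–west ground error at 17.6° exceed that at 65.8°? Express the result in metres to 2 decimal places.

With a 0.00006° grid the true value lies within half a step, ±0.00006°/2 = ±3e-05°, of the stored one.
At 17.6°: 3e-05° × 111120 × cos 17.6° = 3e-05 × 111120 × 0.9532 ≈ 3.1776 m.
At 65.8°: 3e-05° × 111120 × cos 65.8° = 3e-05 × 111120 × 0.4099 ≈ 1.3665 m.
Difference: 3.1776 − 1.3665 = 1.811 m.

1.81 metres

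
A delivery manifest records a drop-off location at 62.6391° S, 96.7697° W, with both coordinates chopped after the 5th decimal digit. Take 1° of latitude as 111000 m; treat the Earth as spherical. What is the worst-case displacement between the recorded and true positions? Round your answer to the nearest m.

1 m

Truncating at 5 decimal places can drop up to a full unit in the last place, so each coordinate may be off by as much as 1e-05°.
North–south component: 1e-05° × 111000 = 1.11 m.
East–west component at 62.6391°: 1e-05° × 111000 × cos 62.6391° ≈ 1e-05 × 51014.9 ≈ 0.510149 m.
The two errors are perpendicular, so the maximum displacement is √(1.11² + 0.510149²) ≈ 1.22162 m.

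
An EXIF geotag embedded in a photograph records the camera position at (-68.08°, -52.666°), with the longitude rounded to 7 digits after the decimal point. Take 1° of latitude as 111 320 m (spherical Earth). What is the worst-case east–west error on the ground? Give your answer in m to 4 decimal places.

0.0021 m

Rounding to 7 decimal places leaves the longitude within ±5e-08° of the true value.
One degree of longitude at 68.08° is 111320 × cos 68.08° ≈ 111320 × 0.3733 = 41557.1 m.
Maximum E–W displacement: 5e-08 × 41557.1 = 0.00207785 m.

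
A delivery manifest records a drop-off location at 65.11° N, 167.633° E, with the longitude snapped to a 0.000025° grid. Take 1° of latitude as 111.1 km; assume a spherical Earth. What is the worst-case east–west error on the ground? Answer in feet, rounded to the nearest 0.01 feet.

With a 0.000025° grid the true value lies within half a step, ±0.000025°/2 = ±1.25e-05°, of the stored one.
Parallels shrink by cos φ, so at 65.11° a degree of longitude is 111100 × 0.4209 ≈ 46759.5 m.
So at most 1.25e-05° × 46759.5 ≈ 0.584494 m east–west.
In feet: 0.584494 m ÷ 0.3048 ≈ 1.9176 ft.

1.92 feet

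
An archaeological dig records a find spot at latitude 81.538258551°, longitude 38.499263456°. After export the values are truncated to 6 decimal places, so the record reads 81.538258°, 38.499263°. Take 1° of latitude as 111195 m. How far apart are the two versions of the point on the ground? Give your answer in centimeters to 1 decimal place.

6.2 centimeters

Δlat = 81.538258551 − 81.538258 = +0.000000551°; Δlon = 38.499263456 − 38.499263 = +0.000000456°.
North–south shift: 0.000000551 × 111195 = 0.0612684 m.
East–west at this latitude: 0.000000456° × 111195 × cos 81.5383° ≈ 0.000000456 × 16362.2 = 0.00746118 m.
Distance: √(0.0612684² + 0.00746118²) ≈ 0.0617211 m.
That is 0.0617211 m = 6.1721 cm.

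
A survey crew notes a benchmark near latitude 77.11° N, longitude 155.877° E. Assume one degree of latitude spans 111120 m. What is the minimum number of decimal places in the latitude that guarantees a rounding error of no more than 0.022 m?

One degree of latitude covers 111120 m.
With N decimal places the half-ulp bound is 0.5·10⁻ᴺ°, or 0.5·10⁻ᴺ × 111120 m on the ground.
Need 0.5 × 111120 × 10⁻ᴺ ≤ 0.022 → 10⁻ᴺ ≤ 3.960e-07, so N ≥ 6.40.
N = 6 would give 0.0556 m (too coarse); N = 7 gives 0.00556 m ≤ 0.022 m.

7 decimal places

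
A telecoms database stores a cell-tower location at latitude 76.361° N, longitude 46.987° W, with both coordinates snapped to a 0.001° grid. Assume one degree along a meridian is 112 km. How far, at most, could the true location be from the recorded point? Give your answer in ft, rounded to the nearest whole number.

189 ft

With a 0.001° grid the true value lies within half a step, ±0.001°/2 = ±0.0005°, of the stored one.
N–S: 0.0005° × 112000 m/° = 56 m.
Longitude error → 0.0005 × 112000 × cos 76.361° = 0.0005 × 112000 × 0.2358 ≈ 13.205 m.
The two errors are perpendicular, so the maximum displacement is √(56² + 13.205²) ≈ 57.5358 m.
In feet: 57.5358 m ÷ 0.3048 ≈ 188.77 ft.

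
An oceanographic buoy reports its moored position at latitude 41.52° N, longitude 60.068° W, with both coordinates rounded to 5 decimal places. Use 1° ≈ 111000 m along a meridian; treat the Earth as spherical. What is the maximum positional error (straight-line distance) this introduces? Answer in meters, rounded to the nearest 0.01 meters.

Rounding to 5 decimal places leaves each coordinate within ±5e-06° of the true value.
North–south component: 5e-06° × 111000 = 0.555 m.
Longitude error → 5e-06 × 111000 × cos 41.52° = 5e-06 × 111000 × 0.7487 ≈ 0.415542 m.
Combining orthogonally: (0.555² + 0.415542²)^½ ≈ 0.693325 m.

0.69 meters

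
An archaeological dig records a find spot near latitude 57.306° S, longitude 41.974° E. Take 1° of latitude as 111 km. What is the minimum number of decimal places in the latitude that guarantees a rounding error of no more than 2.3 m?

5 decimal places

One degree of latitude covers 111000 m.
Rounding to N decimal places gives at most 0.5 × 10⁻ᴺ degrees of error, i.e. 0.5 × 10⁻ᴺ × 111000 m.
Setting 55500 × 10⁻ᴺ ≤ 2.3 gives 10ᴺ ≥ 2.413e+04, i.e. N ≥ 4.38.
So 5 decimal places suffice (0.555 m); 4 would allow up to 5.55 m.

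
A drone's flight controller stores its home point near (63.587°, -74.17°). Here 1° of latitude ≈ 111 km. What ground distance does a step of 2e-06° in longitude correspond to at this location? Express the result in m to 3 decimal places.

0.099 m

At 63.587° a degree of longitude is 111000 × cos 63.587° ≈ 49377.1 m, so 2e-06° corresponds to 0.0987541 m.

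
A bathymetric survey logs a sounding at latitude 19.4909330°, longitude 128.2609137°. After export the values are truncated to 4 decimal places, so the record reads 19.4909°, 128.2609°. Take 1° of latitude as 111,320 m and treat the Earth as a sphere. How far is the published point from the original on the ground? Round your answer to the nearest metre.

Δlat = 19.4909330 − 19.4909 = +0.0000330°; Δlon = 128.2609137 − 128.2609 = +0.0000137°.
N–S: 0.0000330° × 111320 m/° = 3.67356 m.
E–W at 19.4909°: 0.0000137° × 111320 × cos 19.4909° = 0.0000137 × 111320 × 0.9427 ≈ 1.43769 m.
Hypotenuse of the two orthogonal shifts: √(3.67356² + 1.43769²) = 3.94487 m.

4 metres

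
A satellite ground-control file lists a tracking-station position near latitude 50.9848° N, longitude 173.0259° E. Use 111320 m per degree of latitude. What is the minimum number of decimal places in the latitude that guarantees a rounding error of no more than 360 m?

3 decimal places

One degree of latitude covers 111320 m.
N decimal places → at most half a unit in the last place, 0.5 × 10⁻ᴺ° = 111320/2 × 10⁻ᴺ m.
Need 0.5 × 111320 × 10⁻ᴺ ≤ 360 → 10⁻ᴺ ≤ 6.468e-03, so N ≥ 2.19.
At 2 places the error can reach 557 m, but 3 places keeps it to 55.7 m.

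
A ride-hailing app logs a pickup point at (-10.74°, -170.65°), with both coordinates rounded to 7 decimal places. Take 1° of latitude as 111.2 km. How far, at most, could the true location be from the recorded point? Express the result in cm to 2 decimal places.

Rounding to 7 decimal places leaves each coordinate within ±5e-08° of the true value.
N–S: 5e-08° × 111200 m/° = 0.00556 m.
East–west component at 10.74°: 5e-08° × 111200 × cos 10.74° ≈ 5e-08 × 109252 ≈ 0.00546261 m.
Combining orthogonally: (0.00556² + 0.00546261²)^½ ≈ 0.00779446 m.
That is 0.00779446 m = 0.77945 cm.

0.78 cm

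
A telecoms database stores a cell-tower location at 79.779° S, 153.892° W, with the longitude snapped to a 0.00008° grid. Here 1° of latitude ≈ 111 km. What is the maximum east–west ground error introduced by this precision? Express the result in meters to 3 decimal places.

With a 0.00008° grid the true value lies within half a step, ±0.00008°/2 = ±4e-05°, of the stored one.
Parallels shrink by cos φ, so at 79.779° a degree of longitude is 111000 × 0.1774 ≈ 19696.4 m.
East–west error: 4e-05° × 19696.4 m/° ≈ 0.787858 m.

0.788 meters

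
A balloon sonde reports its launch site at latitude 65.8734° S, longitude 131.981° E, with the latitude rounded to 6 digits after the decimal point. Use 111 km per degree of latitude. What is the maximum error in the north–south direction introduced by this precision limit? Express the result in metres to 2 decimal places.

Rounding to 6 decimal places leaves the latitude within ±5e-07° of the true value.
So the N–S error is at most 5e-07 × 111000 = 0.0555 m.

0.06 metres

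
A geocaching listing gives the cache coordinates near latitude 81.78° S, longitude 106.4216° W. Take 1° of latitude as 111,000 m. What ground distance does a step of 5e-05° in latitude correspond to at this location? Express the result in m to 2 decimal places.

5e-05° × 111000 m/° = 5.55 m.

5.55 m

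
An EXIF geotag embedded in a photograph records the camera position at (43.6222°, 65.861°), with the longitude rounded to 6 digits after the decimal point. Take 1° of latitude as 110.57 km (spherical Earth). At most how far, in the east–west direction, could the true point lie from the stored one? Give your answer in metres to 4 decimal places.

Rounding to 6 decimal places leaves the longitude within ±5e-07° of the true value.
At latitude 43.6222° a degree of longitude spans 110570 m × cos 43.6222° = 110570 × 0.7239 ≈ 80042.1 m.
So at most 5e-07° × 80042.1 ≈ 0.0400211 m east–west.

0.0400 metres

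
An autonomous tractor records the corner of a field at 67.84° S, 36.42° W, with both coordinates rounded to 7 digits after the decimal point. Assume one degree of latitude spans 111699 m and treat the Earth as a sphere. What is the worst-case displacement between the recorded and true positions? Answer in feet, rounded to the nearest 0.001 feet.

0.020 feet

Rounding to 7 decimal places leaves each coordinate within ±5e-08° of the true value.
North–south component: 5e-08° × 111699 = 0.00558495 m.
East–west component at 67.84°: 5e-08° × 111699 × cos 67.84° ≈ 5e-08 × 42132.2 ≈ 0.00210661 m.
Combining orthogonally: (0.00558495² + 0.00210661²)^½ ≈ 0.00596904 m.
In feet: 0.00596904 m ÷ 0.3048 ≈ 0.019583 ft.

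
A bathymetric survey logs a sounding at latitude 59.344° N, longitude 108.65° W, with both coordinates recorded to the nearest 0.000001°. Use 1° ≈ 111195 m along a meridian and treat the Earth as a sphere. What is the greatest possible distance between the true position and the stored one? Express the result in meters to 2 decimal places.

0.06 meters

Rounding to 6 decimal places leaves each coordinate within ±5e-07° of the true value.
N–S: 5e-07° × 111195 m/° = 0.0555975 m.
East–west component at 59.344°: 5e-07° × 111195 × cos 59.344° ≈ 5e-07 × 56696.4 ≈ 0.0283482 m.
Worst case both components are at the extreme and orthogonal: √(0.0555975² + 0.0283482²) ≈ 0.0624075 m.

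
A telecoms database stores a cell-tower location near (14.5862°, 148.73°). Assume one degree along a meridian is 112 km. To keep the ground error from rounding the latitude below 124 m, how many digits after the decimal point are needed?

3

One degree of latitude covers 112000 m.
N decimal places → at most half a unit in the last place, 0.5 × 10⁻ᴺ° = 112000/2 × 10⁻ᴺ m.
Need 0.5 × 112000 × 10⁻ᴺ ≤ 124 → 10⁻ᴺ ≤ 2.214e-03, so N ≥ 2.65.
At 2 places the error can reach 560 m, but 3 places keeps it to 56 m.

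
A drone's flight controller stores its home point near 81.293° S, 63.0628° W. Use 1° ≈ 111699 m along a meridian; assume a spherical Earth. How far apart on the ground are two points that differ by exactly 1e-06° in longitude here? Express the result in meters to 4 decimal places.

At 81.293° a degree of longitude is 111699 × cos 81.293° ≈ 16909.2 m, so 1e-06° corresponds to 0.0169092 m.

0.0169 meters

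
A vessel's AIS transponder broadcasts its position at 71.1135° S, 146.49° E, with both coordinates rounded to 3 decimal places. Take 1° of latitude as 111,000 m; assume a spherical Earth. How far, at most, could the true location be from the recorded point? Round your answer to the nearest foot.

191 feet

Rounding to 3 decimal places leaves each coordinate within ±0.0005° of the true value.
Latitude error → 0.0005 × 111000 = 55.5 m along the meridian.
East–west component at 71.1135°: 0.0005° × 111000 × cos 71.1135° ≈ 0.0005 × 35930.1 ≈ 17.965 m.
Combining orthogonally: (55.5² + 17.965²)^½ ≈ 58.3352 m.
Converting: 58.3352 m × 3.2808 ft/m ≈ 191.39 ft.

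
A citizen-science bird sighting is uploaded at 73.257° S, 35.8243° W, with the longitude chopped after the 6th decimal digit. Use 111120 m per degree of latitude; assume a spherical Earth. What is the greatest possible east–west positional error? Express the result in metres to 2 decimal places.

Truncating at 6 decimal places can drop up to a full unit in the last place, so the longitude may be off by as much as 1e-06°.
At latitude 73.257° a degree of longitude spans 111120 m × cos 73.257° = 111120 × 0.2881 ≈ 32011.4 m.
So at most 1e-06° × 32011.4 ≈ 0.0320114 m east–west.

0.03 metres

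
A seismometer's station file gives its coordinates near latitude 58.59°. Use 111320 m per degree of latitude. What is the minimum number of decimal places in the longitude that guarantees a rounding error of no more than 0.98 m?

5 decimal places

At 58.59° one degree of longitude covers 111320 × cos 58.59° ≈ 111320 × 0.5212 ≈ 58015.4 m.
N decimal places → at most half a unit in the last place, 0.5 × 10⁻ᴺ° = 58015.4/2 × 10⁻ᴺ m.
Setting 29007.7 × 10⁻ᴺ ≤ 0.98 gives 10ᴺ ≥ 2.96e+04, i.e. N ≥ 4.47.
So 5 decimal places suffice (0.29 m); 4 would allow up to 2.9 m.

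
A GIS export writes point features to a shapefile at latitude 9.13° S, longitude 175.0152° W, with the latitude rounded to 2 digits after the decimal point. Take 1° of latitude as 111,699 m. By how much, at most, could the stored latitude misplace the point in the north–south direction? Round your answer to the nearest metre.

Rounding to 2 decimal places leaves the latitude within ±0.005° of the true value.
North–south distance: 0.005° × 111699 m/° = 558.495 m.

558 metres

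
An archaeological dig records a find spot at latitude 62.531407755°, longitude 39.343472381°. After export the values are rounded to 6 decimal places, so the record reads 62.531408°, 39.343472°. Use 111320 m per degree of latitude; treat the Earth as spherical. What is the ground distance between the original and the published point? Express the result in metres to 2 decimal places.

0.03 metres

The latitude changed by -0.000000245° and the longitude by +0.000000381°.
North–south shift: -0.000000245 × 111320 = -0.0272734 m.
East–west at this latitude: 0.000000381° × 111320 × cos 62.5314° ≈ 0.000000381 × 51347.7 = 0.0195635 m.
Distance: √(0.0272734² + 0.0195635²) ≈ 0.0335644 m.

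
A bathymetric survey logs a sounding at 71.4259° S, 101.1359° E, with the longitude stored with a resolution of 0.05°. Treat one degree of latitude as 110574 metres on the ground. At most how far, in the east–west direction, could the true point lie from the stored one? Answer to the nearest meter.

881 meters

With a 0.05° grid the true value lies within half a step, ±0.05°/2 = ±0.025°, of the stored one.
Parallels shrink by cos φ, so at 71.4259° a degree of longitude is 110574 × 0.3185 ≈ 35221.2 m.
So at most 0.025° × 35221.2 ≈ 880.531 m east–west.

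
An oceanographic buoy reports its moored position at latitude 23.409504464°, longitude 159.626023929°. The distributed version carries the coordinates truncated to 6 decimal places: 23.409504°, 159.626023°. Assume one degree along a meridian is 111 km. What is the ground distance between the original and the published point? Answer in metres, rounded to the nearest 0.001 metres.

The latitude changed by +0.000000464° and the longitude by +0.000000929°.
North–south shift: 0.000000464 × 111000 = 0.051504 m.
E–W at 23.4095°: 0.000000929° × 111000 × cos 23.4095° = 0.000000929 × 111000 × 0.9177 ≈ 0.0946311 m.
Distance: √(0.051504² + 0.0946311²) ≈ 0.107739 m.

0.108 metres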